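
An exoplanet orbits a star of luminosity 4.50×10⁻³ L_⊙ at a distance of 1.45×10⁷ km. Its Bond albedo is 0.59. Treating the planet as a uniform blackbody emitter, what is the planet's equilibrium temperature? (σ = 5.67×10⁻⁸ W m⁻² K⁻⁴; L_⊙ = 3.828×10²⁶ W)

T_eq ≈ 185 K

d = 1.45×10⁷ km = 1.45×10¹⁰ m.
L = 4.50×10⁻³ × 3.828×10²⁶ = 1.72×10²⁴ W.
Flux: S = L/(4πd²) = 1.72×10²⁴/(4π×(1.45×10¹⁰)²) = 652 W m⁻².
Energy balance: absorbed = emitted ⇒ πR²·S(1−A) = 4πR²·σT_eq⁴, so T_eq⁴ = S(1−A)/(4σ).
T_eq = [652 × 0.41 / (4 × 5.67×10⁻⁸)]^(1/4) = (1.18×10⁹)^(1/4) = 185 K.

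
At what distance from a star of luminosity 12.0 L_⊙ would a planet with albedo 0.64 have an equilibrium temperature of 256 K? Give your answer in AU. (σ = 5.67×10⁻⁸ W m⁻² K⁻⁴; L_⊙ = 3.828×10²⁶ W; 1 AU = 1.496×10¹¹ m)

d ≈ 2.46 AU

L = 12.0 × 3.828×10²⁶ = 4.59×10²⁷ W.
From T_eq⁴ = L(1−A)/(16πσd²): d = √[L(1−A)/(16πσT_eq⁴)].
d = √[4.59×10²⁷ × 0.36 / (16π × 5.67×10⁻⁸ × (256)⁴)] = 3.68×10¹¹ m = 2.46 AU.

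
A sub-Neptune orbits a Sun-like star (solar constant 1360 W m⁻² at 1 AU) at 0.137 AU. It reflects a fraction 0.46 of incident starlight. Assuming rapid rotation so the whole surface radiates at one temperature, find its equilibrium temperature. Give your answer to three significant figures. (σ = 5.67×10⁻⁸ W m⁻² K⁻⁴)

T_eq ≈ 644 K

Flux at 0.137 AU: S = 1360/0.137² = 7.25×10⁴ W m⁻².
Energy balance: absorbed = emitted ⇒ πR²·S(1−A) = 4πR²·σT_eq⁴, so T_eq⁴ = S(1−A)/(4σ).
T_eq = [7.25×10⁴ × 0.54 / (4 × 5.67×10⁻⁸)]^(1/4) = (1.73×10¹¹)^(1/4) = 644 K.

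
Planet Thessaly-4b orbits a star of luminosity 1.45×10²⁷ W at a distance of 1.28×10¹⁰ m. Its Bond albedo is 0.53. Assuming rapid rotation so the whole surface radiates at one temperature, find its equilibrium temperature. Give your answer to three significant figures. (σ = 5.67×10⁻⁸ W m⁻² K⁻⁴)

Flux: S = L/(4πd²) = 1.45×10²⁷/(4π×(1.28×10¹⁰)²) = 7.04×10⁵ W m⁻².
Energy balance: absorbed = emitted ⇒ πR²·S(1−A) = 4πR²·σT_eq⁴, so T_eq⁴ = S(1−A)/(4σ).
T_eq = [7.04×10⁵ × 0.47 / (4 × 5.67×10⁻⁸)]^(1/4) = (1.46×10¹²)^(1/4) = 1100 K.

T_eq ≈ 1100 K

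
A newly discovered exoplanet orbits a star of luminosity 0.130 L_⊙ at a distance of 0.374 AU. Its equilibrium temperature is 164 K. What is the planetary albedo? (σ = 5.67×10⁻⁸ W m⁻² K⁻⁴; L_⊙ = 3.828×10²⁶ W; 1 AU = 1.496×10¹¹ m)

d = 0.374 AU = 5.60×10¹⁰ m.
L = 0.130 × 3.828×10²⁶ = 4.98×10²⁵ W.
Flux: S = L/(4πd²) = 4.98×10²⁵/(4π×(5.60×10¹⁰)²) = 1270 W m⁻².
From T_eq⁴ = S(1−A)/(4σ): 1−A = 4σT_eq⁴/S.
1−A = 4 × 5.67×10⁻⁸ × (164)⁴ / 1270 = 0.130.

A ≈ 0.87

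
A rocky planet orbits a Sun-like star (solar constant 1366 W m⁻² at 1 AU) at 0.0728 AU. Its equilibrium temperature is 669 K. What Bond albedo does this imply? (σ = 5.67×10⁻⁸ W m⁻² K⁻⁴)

Flux at 0.0728 AU: S = 1366/0.0728² = 2.58×10⁵ W m⁻².
From T_eq⁴ = S(1−A)/(4σ): 1−A = 4σT_eq⁴/S.
1−A = 4 × 5.67×10⁻⁸ × (669)⁴ / 2.58×10⁵ = 0.176.

A ≈ 0.82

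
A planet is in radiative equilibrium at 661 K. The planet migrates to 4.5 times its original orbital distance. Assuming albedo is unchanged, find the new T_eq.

T_eq ∝ L^(1/4) · d^(−1/2).
T′ = 661 / 4.5^(1/2) = 312 K.

T_eq ≈ 312 K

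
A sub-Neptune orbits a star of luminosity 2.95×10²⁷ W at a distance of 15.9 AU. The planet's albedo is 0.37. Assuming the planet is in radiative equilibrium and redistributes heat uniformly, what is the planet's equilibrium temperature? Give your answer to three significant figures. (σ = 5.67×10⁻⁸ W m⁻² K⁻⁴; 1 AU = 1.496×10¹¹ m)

T_eq ≈ 104 K

d = 15.9 AU = 2.38×10¹² m.
Flux: S = L/(4πd²) = 2.95×10²⁷/(4π×(2.38×10¹²)²) = 41.5 W m⁻².
Energy balance: absorbed = emitted ⇒ πR²·S(1−A) = 4πR²·σT_eq⁴, so T_eq⁴ = S(1−A)/(4σ).
T_eq = [41.5 × 0.63 / (4 × 5.67×10⁻⁸)]^(1/4) = (1.15×10⁸)^(1/4) = 104 K.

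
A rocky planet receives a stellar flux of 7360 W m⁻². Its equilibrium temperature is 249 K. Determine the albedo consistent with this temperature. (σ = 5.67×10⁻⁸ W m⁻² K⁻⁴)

From T_eq⁴ = S(1−A)/(4σ): 1−A = 4σT_eq⁴/S.
1−A = 4 × 5.67×10⁻⁸ × (249)⁴ / 7360 = 0.118.

A ≈ 0.88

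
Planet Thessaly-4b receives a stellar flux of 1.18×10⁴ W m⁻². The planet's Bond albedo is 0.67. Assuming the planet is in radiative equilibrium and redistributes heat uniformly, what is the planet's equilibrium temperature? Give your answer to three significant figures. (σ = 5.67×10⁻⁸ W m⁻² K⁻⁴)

T_eq ≈ 362 K

Energy balance: absorbed = emitted ⇒ πR²·S(1−A) = 4πR²·σT_eq⁴, so T_eq⁴ = S(1−A)/(4σ).
T_eq = [1.18×10⁴ × 0.33 / (4 × 5.67×10⁻⁸)]^(1/4) = (1.72×10¹⁰)^(1/4) = 362 K.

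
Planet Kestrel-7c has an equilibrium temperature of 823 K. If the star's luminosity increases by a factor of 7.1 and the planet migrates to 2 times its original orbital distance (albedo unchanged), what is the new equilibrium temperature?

T_eq ∝ L^(1/4) · d^(−1/2).
T′ = 823 × 7.1^(1/4) / 2^(1/2) = 950 K.

T_eq ≈ 950 K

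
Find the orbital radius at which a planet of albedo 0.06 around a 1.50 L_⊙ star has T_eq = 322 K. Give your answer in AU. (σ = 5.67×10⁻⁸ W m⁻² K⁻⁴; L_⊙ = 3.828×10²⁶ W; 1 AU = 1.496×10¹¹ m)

d ≈ 0.887 AU

L = 1.50 × 3.828×10²⁶ = 5.74×10²⁶ W.
From T_eq⁴ = L(1−A)/(16πσd²): d = √[L(1−A)/(16πσT_eq⁴)].
d = √[5.74×10²⁶ × 0.94 / (16π × 5.67×10⁻⁸ × (322)⁴)] = 1.33×10¹¹ m = 0.887 AU.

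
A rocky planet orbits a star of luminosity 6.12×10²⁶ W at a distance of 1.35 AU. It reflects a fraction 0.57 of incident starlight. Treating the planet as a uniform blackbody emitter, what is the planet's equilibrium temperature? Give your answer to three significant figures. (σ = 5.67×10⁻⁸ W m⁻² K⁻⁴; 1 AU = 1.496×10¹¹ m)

T_eq ≈ 218 K

d = 1.35 AU = 2.02×10¹¹ m.
Flux: S = L/(4πd²) = 6.12×10²⁶/(4π×(2.02×10¹¹)²) = 1190 W m⁻².
Energy balance: absorbed = emitted ⇒ πR²·S(1−A) = 4πR²·σT_eq⁴, so T_eq⁴ = S(1−A)/(4σ).
T_eq = [1190 × 0.43 / (4 × 5.67×10⁻⁸)]^(1/4) = (2.26×10⁹)^(1/4) = 218 K.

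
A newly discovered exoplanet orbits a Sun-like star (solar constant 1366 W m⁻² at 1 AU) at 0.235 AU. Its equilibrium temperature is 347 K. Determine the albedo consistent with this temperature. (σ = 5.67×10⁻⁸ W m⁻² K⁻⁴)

Flux at 0.235 AU: S = 1366/0.235² = 2.47×10⁴ W m⁻².
From T_eq⁴ = S(1−A)/(4σ): 1−A = 4σT_eq⁴/S.
1−A = 4 × 5.67×10⁻⁸ × (347)⁴ / 2.47×10⁴ = 0.133.

A ≈ 0.87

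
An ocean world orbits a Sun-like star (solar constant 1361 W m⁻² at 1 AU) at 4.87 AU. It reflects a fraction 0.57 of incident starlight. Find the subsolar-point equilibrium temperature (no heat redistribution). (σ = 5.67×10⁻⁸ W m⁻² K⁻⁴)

T_ss ≈ 144 K

Flux at 4.87 AU: S = 1361/4.87² = 57.4 W m⁻².
At the subsolar point the surface absorbs S(1−A) and emits σT⁴ per unit area — no factor of 4, since only the local patch is in balance.
T = [57.4 × 0.43 / 5.67×10⁻⁸]^(1/4) = (4.35×10⁸)^(1/4) = 144 K.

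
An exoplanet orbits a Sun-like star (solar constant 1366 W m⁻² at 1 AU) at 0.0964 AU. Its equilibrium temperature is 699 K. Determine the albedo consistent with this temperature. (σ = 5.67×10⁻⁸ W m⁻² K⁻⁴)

Flux at 0.0964 AU: S = 1366/0.0964² = 1.47×10⁵ W m⁻².
From T_eq⁴ = S(1−A)/(4σ): 1−A = 4σT_eq⁴/S.
1−A = 4 × 5.67×10⁻⁸ × (699)⁴ / 1.47×10⁵ = 0.368.

A ≈ 0.63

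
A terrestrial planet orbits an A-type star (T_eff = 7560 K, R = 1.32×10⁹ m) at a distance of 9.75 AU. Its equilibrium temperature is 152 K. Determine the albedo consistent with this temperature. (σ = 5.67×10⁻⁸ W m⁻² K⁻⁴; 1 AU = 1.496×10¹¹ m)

d = 9.75 AU = 1.46×10¹² m.
L = 4πR_⋆²σT_⋆⁴ = 4π(1.32×10⁹)² × 5.67×10⁻⁸ × (7560)⁴ = 4.06×10²⁷ W.
S = L/(4πd²) = 152 W m⁻².
From T_eq⁴ = S(1−A)/(4σ): 1−A = 4σT_eq⁴/S.
1−A = 4 × 5.67×10⁻⁸ × (152)⁴ / 152 = 0.798.

A ≈ 0.20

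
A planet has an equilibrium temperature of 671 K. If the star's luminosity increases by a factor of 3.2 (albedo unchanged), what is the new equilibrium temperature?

T_eq ∝ L^(1/4) · d^(−1/2).
T′ = 671 × 3.2^(1/4) = 897 K.

T_eq ≈ 897 K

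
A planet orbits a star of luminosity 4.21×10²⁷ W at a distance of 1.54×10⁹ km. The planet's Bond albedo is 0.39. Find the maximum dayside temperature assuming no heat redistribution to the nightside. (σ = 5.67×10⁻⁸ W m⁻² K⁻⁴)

d = 1.54×10⁹ km = 1.54×10¹² m.
Flux: S = L/(4πd²) = 4.21×10²⁷/(4π×(1.54×10¹²)²) = 141 W m⁻².
With no redistribution each surface element balances locally: S(1−A) = σT⁴.
T = [141 × 0.61 / 5.67×10⁻⁸]^(1/4) = (1.52×10⁹)^(1/4) = 197 K.

T_ss ≈ 197 K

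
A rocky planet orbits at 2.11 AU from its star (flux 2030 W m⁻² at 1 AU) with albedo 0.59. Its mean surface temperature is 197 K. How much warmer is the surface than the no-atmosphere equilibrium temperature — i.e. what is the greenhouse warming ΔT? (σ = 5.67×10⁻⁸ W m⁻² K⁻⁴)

ΔT ≈ 27.6 K

S = 2030/2.11² = 456.0 W m⁻².
T_eq = [S(1−A)/(4σ)]^(1/4) = [456.0×0.41/(4×5.67×10⁻⁸)]^(1/4) = 169.4 K.
ΔT = T_surf − T_eq = 197 − 169.4.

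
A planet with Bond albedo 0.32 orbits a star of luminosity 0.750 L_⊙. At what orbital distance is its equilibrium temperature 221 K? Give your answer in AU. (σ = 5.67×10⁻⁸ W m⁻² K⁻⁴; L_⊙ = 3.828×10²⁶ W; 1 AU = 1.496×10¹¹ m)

L = 0.750 × 3.828×10²⁶ = 2.87×10²⁶ W.
From T_eq⁴ = L(1−A)/(16πσd²): d = √[L(1−A)/(16πσT_eq⁴)].
d = √[2.87×10²⁶ × 0.68 / (16π × 5.67×10⁻⁸ × (221)⁴)] = 1.69×10¹¹ m = 1.13 AU.

d ≈ 1.13 AU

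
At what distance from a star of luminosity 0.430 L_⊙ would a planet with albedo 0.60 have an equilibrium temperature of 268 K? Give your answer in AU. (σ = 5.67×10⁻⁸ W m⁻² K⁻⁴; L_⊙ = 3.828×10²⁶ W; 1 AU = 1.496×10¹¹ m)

L = 0.430 × 3.828×10²⁶ = 1.65×10²⁶ W.
From T_eq⁴ = L(1−A)/(16πσd²): d = √[L(1−A)/(16πσT_eq⁴)].
d = √[1.65×10²⁶ × 0.40 / (16π × 5.67×10⁻⁸ × (268)⁴)] = 6.69×10¹⁰ m = 0.447 AU.

d ≈ 0.447 AU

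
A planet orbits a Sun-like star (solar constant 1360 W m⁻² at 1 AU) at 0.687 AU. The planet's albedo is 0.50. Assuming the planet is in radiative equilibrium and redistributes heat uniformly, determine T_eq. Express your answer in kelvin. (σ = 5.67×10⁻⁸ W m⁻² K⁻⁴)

Flux at 0.687 AU: S = 1360/0.687² = 2880 W m⁻².
Energy balance: absorbed = emitted ⇒ πR²·S(1−A) = 4πR²·σT_eq⁴, so T_eq⁴ = S(1−A)/(4σ).
T_eq = [2880 × 0.50 / (4 × 5.67×10⁻⁸)]^(1/4) = (6.35×10⁹)^(1/4) = 282 K.

T_eq ≈ 282 K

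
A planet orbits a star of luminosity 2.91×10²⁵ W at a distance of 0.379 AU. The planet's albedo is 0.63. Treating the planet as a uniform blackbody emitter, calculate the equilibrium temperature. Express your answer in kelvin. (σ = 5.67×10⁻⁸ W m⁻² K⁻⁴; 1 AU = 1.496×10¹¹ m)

T_eq ≈ 185 K

d = 0.379 AU = 5.67×10¹⁰ m.
Flux: S = L/(4πd²) = 2.91×10²⁵/(4π×(5.67×10¹⁰)²) = 720 W m⁻².
Energy balance: absorbed = emitted ⇒ πR²·S(1−A) = 4πR²·σT_eq⁴, so T_eq⁴ = S(1−A)/(4σ).
T_eq = [720 × 0.37 / (4 × 5.67×10⁻⁸)]^(1/4) = (1.18×10⁹)^(1/4) = 185 K.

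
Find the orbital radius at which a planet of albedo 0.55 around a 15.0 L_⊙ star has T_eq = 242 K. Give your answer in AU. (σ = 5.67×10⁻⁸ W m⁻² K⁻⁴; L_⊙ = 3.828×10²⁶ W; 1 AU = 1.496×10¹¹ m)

d ≈ 3.44 AU

L = 15.0 × 3.828×10²⁶ = 5.74×10²⁷ W.
From T_eq⁴ = L(1−A)/(16πσd²): d = √[L(1−A)/(16πσT_eq⁴)].
d = √[5.74×10²⁷ × 0.45 / (16π × 5.67×10⁻⁸ × (242)⁴)] = 5.14×10¹¹ m = 3.44 AU.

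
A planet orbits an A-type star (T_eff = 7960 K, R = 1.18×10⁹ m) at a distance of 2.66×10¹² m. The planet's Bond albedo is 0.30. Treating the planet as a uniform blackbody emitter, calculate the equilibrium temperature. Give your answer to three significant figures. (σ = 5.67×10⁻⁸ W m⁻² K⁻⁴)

L = 4πR_⋆²σT_⋆⁴ = 4π(1.18×10⁹)² × 5.67×10⁻⁸ × (7960)⁴ = 3.98×10²⁷ W.
S = L/(4πd²) = 44.8 W m⁻².
Energy balance: absorbed = emitted ⇒ πR²·S(1−A) = 4πR²·σT_eq⁴, so T_eq⁴ = S(1−A)/(4σ).
T_eq = [44.8 × 0.70 / (4 × 5.67×10⁻⁸)]^(1/4) = (1.38×10⁸)^(1/4) = 108 K.

T_eq ≈ 108 K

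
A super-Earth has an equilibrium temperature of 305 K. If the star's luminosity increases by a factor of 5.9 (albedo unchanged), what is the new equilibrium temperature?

T_eq ≈ 475 K

T_eq ∝ L^(1/4) · d^(−1/2).
T′ = 305 × 5.9^(1/4) = 475 K.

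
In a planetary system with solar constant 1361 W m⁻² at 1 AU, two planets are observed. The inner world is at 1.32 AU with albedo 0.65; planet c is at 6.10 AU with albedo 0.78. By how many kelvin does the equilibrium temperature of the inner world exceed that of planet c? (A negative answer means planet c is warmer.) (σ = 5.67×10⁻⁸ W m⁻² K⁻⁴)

T_eq = [S₀(1−A)/(4σd²)]^(1/4), so T ∝ (1−A)^(1/4) / √d.
T₁ = [1361×0.35/(4×5.67×10⁻⁸×1.32²)]^(1/4) = 186.33 K.
T₂ = [1361×0.22/(4×5.67×10⁻⁸×6.10²)]^(1/4) = 77.18 K.

ΔT ≈ 109.2 K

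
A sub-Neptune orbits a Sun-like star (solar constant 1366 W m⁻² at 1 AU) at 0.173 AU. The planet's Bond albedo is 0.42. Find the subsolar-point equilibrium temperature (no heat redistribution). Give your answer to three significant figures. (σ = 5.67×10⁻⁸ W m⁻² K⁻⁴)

Flux at 0.173 AU: S = 1366/0.173² = 4.56×10⁴ W m⁻².
At the subsolar point the surface absorbs S(1−A) and emits σT⁴ per unit area — no factor of 4, since only the local patch is in balance.
T = [4.56×10⁴ × 0.58 / 5.67×10⁻⁸]^(1/4) = (4.67×10¹¹)^(1/4) = 827 K.

T_ss ≈ 827 K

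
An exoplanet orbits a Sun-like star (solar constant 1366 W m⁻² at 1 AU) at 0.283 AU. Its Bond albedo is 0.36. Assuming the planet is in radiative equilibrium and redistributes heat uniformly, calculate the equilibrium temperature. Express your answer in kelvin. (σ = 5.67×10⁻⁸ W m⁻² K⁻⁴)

T_eq ≈ 468 K

Flux at 0.283 AU: S = 1366/0.283² = 1.71×10⁴ W m⁻².
Energy balance: absorbed = emitted ⇒ πR²·S(1−A) = 4πR²·σT_eq⁴, so T_eq⁴ = S(1−A)/(4σ).
T_eq = [1.71×10⁴ × 0.64 / (4 × 5.67×10⁻⁸)]^(1/4) = (4.81×10¹⁰)^(1/4) = 468 K.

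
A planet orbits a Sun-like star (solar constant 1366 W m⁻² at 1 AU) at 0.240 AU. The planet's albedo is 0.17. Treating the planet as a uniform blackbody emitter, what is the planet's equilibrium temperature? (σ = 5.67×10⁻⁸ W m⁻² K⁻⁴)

Flux at 0.240 AU: S = 1366/0.240² = 2.37×10⁴ W m⁻².
Energy balance: absorbed = emitted ⇒ πR²·S(1−A) = 4πR²·σT_eq⁴, so T_eq⁴ = S(1−A)/(4σ).
T_eq = [2.37×10⁴ × 0.83 / (4 × 5.67×10⁻⁸)]^(1/4) = (8.68×10¹⁰)^(1/4) = 543 K.

T_eq ≈ 543 K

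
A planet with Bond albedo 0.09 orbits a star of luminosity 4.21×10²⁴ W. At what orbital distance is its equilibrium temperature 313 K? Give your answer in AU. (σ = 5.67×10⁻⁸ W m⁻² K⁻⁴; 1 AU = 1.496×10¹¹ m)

d ≈ 0.0791 AU

From T_eq⁴ = L(1−A)/(16πσd²): d = √[L(1−A)/(16πσT_eq⁴)].
d = √[4.21×10²⁴ × 0.91 / (16π × 5.67×10⁻⁸ × (313)⁴)] = 1.18×10¹⁰ m = 0.0791 AU.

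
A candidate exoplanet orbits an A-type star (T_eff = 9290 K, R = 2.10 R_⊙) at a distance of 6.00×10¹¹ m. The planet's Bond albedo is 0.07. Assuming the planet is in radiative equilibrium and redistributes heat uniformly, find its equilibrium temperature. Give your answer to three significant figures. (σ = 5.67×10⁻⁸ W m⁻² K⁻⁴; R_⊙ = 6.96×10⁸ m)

T_eq ≈ 318 K

R_⋆ = 2.10 × 6.96×10⁸ = 1.46×10⁹ m.
L = 4πR_⋆²σT_⋆⁴ = 4π(1.46×10⁹)² × 5.67×10⁻⁸ × (9290)⁴ = 1.13×10²⁸ W.
S = L/(4πd²) = 2510 W m⁻².
Energy balance: absorbed = emitted ⇒ πR²·S(1−A) = 4πR²·σT_eq⁴, so T_eq⁴ = S(1−A)/(4σ).
T_eq = [2510 × 0.93 / (4 × 5.67×10⁻⁸)]^(1/4) = (1.03×10¹⁰)^(1/4) = 318 K.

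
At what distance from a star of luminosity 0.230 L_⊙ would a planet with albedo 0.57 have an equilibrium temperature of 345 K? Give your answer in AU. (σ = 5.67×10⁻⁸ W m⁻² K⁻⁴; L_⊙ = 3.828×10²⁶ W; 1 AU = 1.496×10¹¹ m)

L = 0.230 × 3.828×10²⁶ = 8.80×10²⁵ W.
From T_eq⁴ = L(1−A)/(16πσd²): d = √[L(1−A)/(16πσT_eq⁴)].
d = √[8.80×10²⁵ × 0.43 / (16π × 5.67×10⁻⁸ × (345)⁴)] = 3.06×10¹⁰ m = 0.205 AU.

d ≈ 0.205 AU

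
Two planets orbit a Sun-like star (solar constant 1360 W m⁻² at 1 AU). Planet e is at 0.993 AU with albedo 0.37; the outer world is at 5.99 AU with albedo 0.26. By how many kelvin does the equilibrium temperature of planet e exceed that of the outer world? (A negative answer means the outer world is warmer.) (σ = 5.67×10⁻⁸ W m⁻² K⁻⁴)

ΔT ≈ 143.3 K

T_eq = [S₀(1−A)/(4σd²)]^(1/4), so T ∝ (1−A)^(1/4) / √d.
T₁ = [1360×0.63/(4×5.67×10⁻⁸×0.993²)]^(1/4) = 248.79 K.
T₂ = [1360×0.74/(4×5.67×10⁻⁸×5.99²)]^(1/4) = 105.46 K.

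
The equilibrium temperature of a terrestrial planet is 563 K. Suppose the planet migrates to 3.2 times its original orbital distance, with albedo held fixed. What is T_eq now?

T_eq ∝ L^(1/4) · d^(−1/2).
T′ = 563 / 3.2^(1/2) = 315 K.

T_eq ≈ 315 K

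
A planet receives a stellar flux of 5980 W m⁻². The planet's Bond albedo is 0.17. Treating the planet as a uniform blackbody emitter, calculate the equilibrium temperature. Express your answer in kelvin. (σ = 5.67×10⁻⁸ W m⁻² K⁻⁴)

Energy balance: absorbed = emitted ⇒ πR²·S(1−A) = 4πR²·σT_eq⁴, so T_eq⁴ = S(1−A)/(4σ).
T_eq = [5980 × 0.83 / (4 × 5.67×10⁻⁸)]^(1/4) = (2.19×10¹⁰)^(1/4) = 385 K.

T_eq ≈ 385 K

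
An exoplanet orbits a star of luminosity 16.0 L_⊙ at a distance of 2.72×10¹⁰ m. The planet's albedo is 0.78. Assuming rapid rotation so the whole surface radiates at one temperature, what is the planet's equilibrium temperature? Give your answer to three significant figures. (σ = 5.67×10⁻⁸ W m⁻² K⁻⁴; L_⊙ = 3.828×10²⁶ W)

T_eq ≈ 894 K

L = 16.0 × 3.828×10²⁶ = 6.12×10²⁷ W.
Flux: S = L/(4πd²) = 6.12×10²⁷/(4π×(2.72×10¹⁰)²) = 6.59×10⁵ W m⁻².
Energy balance: absorbed = emitted ⇒ πR²·S(1−A) = 4πR²·σT_eq⁴, so T_eq⁴ = S(1−A)/(4σ).
T_eq = [6.59×10⁵ × 0.22 / (4 × 5.67×10⁻⁸)]^(1/4) = (6.39×10¹¹)^(1/4) = 894 K.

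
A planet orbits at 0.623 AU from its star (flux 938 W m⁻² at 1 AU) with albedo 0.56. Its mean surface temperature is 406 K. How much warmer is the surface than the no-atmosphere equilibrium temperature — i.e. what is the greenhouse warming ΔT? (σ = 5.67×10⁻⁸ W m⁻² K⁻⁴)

S = 938/0.623² = 2417 W m⁻².
T_eq = [S(1−A)/(4σ)]^(1/4) = [2417×0.44/(4×5.67×10⁻⁸)]^(1/4) = 261.7 K.
ΔT = T_surf − T_eq = 406 − 261.7.

ΔT ≈ 144.3 K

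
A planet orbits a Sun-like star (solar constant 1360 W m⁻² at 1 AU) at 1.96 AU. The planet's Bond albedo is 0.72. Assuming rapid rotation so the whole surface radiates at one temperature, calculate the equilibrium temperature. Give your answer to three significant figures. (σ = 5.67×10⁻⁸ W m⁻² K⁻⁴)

T_eq ≈ 145 K

Flux at 1.96 AU: S = 1360/1.96² = 354 W m⁻².
Energy balance: absorbed = emitted ⇒ πR²·S(1−A) = 4πR²·σT_eq⁴, so T_eq⁴ = S(1−A)/(4σ).
T_eq = [354 × 0.28 / (4 × 5.67×10⁻⁸)]^(1/4) = (4.37×10⁸)^(1/4) = 145 K.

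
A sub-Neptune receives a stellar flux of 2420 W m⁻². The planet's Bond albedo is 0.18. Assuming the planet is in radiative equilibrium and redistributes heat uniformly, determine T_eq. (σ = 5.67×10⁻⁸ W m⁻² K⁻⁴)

Energy balance: absorbed = emitted ⇒ πR²·S(1−A) = 4πR²·σT_eq⁴, so T_eq⁴ = S(1−A)/(4σ).
T_eq = [2420 × 0.82 / (4 × 5.67×10⁻⁸)]^(1/4) = (8.75×10⁹)^(1/4) = 306 K.

T_eq ≈ 306 K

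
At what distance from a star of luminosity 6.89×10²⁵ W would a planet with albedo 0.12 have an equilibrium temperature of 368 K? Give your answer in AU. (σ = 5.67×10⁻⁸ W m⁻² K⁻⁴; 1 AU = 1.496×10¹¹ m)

d ≈ 0.228 AU

From T_eq⁴ = L(1−A)/(16πσd²): d = √[L(1−A)/(16πσT_eq⁴)].
d = √[6.89×10²⁵ × 0.88 / (16π × 5.67×10⁻⁸ × (368)⁴)] = 3.41×10¹⁰ m = 0.228 AU.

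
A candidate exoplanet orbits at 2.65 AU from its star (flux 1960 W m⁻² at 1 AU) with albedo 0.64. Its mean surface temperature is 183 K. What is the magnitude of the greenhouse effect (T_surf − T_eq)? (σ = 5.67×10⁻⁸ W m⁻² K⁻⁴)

S = 1960/2.65² = 279.1 W m⁻².
T_eq = [S(1−A)/(4σ)]^(1/4) = [279.1×0.36/(4×5.67×10⁻⁸)]^(1/4) = 145.1 K.
ΔT = T_surf − T_eq = 183 − 145.1.

ΔT ≈ 37.9 K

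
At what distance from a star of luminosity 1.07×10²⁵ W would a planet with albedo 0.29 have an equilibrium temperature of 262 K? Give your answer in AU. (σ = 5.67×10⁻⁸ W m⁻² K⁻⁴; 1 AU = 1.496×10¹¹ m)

From T_eq⁴ = L(1−A)/(16πσd²): d = √[L(1−A)/(16πσT_eq⁴)].
d = √[1.07×10²⁵ × 0.71 / (16π × 5.67×10⁻⁸ × (262)⁴)] = 2.38×10¹⁰ m = 0.159 AU.

d ≈ 0.159 AU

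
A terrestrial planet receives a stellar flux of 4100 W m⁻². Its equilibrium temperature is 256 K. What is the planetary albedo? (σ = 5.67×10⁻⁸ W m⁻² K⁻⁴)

A ≈ 0.76

From T_eq⁴ = S(1−A)/(4σ): 1−A = 4σT_eq⁴/S.
1−A = 4 × 5.67×10⁻⁸ × (256)⁴ / 4100 = 0.238.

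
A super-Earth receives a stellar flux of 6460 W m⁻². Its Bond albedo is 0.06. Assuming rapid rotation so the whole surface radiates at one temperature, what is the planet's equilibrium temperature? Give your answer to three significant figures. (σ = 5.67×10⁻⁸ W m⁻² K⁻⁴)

T_eq ≈ 405 K

Energy balance: absorbed = emitted ⇒ πR²·S(1−A) = 4πR²·σT_eq⁴, so T_eq⁴ = S(1−A)/(4σ).
T_eq = [6460 × 0.94 / (4 × 5.67×10⁻⁸)]^(1/4) = (2.68×10¹⁰)^(1/4) = 405 K.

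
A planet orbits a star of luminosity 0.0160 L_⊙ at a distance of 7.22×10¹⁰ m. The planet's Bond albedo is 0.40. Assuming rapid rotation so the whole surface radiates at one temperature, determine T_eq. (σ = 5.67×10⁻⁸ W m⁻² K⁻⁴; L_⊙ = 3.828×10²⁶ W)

L = 0.0160 × 3.828×10²⁶ = 6.12×10²⁴ W.
Flux: S = L/(4πd²) = 6.12×10²⁴/(4π×(7.22×10¹⁰)²) = 93.5 W m⁻².
Energy balance: absorbed = emitted ⇒ πR²·S(1−A) = 4πR²·σT_eq⁴, so T_eq⁴ = S(1−A)/(4σ).
T_eq = [93.5 × 0.60 / (4 × 5.67×10⁻⁸)]^(1/4) = (2.47×10⁸)^(1/4) = 125 K.

T_eq ≈ 125 K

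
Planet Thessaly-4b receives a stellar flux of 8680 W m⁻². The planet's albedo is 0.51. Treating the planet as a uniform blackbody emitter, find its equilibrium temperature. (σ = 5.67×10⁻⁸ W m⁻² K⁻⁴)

T_eq ≈ 370 K

Energy balance: absorbed = emitted ⇒ πR²·S(1−A) = 4πR²·σT_eq⁴, so T_eq⁴ = S(1−A)/(4σ).
T_eq = [8680 × 0.49 / (4 × 5.67×10⁻⁸)]^(1/4) = (1.88×10¹⁰)^(1/4) = 370 K.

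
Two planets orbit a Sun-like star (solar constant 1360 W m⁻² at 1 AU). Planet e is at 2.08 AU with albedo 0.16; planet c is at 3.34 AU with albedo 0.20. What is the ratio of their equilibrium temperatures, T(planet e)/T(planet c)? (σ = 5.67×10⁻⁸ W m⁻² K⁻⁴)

T_eq = [S₀(1−A)/(4σd²)]^(1/4), so T ∝ (1−A)^(1/4) / √d.
T₁ = [1360×0.84/(4×5.67×10⁻⁸×2.08²)]^(1/4) = 184.72 K.
T₂ = [1360×0.80/(4×5.67×10⁻⁸×3.34²)]^(1/4) = 144.00 K.

T₁/T₂ ≈ 1.283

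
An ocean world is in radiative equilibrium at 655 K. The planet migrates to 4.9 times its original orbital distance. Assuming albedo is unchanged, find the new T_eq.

T_eq ∝ L^(1/4) · d^(−1/2).
T′ = 655 / 4.9^(1/2) = 296 K.

T_eq ≈ 296 K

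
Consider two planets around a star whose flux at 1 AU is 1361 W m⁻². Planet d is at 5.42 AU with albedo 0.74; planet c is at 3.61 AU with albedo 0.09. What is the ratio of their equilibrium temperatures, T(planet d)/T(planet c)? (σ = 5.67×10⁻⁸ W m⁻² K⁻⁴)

T_eq = [S₀(1−A)/(4σd²)]^(1/4), so T ∝ (1−A)^(1/4) / √d.
T₁ = [1361×0.26/(4×5.67×10⁻⁸×5.42²)]^(1/4) = 85.37 K.
T₂ = [1361×0.91/(4×5.67×10⁻⁸×3.61²)]^(1/4) = 143.07 K.

T₁/T₂ ≈ 0.597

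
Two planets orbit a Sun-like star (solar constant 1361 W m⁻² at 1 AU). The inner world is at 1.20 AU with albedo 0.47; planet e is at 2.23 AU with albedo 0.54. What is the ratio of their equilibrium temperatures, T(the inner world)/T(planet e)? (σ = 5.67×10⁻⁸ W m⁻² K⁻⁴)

T_eq = [S₀(1−A)/(4σd²)]^(1/4), so T ∝ (1−A)^(1/4) / √d.
T₁ = [1361×0.53/(4×5.67×10⁻⁸×1.20²)]^(1/4) = 216.79 K.
T₂ = [1361×0.46/(4×5.67×10⁻⁸×2.23²)]^(1/4) = 153.49 K.

T₁/T₂ ≈ 1.412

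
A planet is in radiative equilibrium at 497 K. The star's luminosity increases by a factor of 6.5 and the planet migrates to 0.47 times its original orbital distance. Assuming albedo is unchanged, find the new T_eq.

T_eq ∝ L^(1/4) · d^(−1/2).
T′ = 497 × 6.5^(1/4) / 0.47^(1/2) = 1160 K.

T_eq ≈ 1160 K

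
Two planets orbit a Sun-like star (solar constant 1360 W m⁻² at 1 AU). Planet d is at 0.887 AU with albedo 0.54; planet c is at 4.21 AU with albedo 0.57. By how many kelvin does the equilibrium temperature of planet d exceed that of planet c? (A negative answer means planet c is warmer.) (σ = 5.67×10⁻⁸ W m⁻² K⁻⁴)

T_eq = [S₀(1−A)/(4σd²)]^(1/4), so T ∝ (1−A)^(1/4) / √d.
T₁ = [1360×0.46/(4×5.67×10⁻⁸×0.887²)]^(1/4) = 243.33 K.
T₂ = [1360×0.43/(4×5.67×10⁻⁸×4.21²)]^(1/4) = 109.82 K.

ΔT ≈ 133.5 K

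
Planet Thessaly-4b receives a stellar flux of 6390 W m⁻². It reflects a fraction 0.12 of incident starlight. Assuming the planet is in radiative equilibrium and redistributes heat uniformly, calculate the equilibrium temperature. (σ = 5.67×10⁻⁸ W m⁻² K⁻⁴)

T_eq ≈ 397 K

Energy balance: absorbed = emitted ⇒ πR²·S(1−A) = 4πR²·σT_eq⁴, so T_eq⁴ = S(1−A)/(4σ).
T_eq = [6390 × 0.88 / (4 × 5.67×10⁻⁸)]^(1/4) = (2.48×10¹⁰)^(1/4) = 397 K.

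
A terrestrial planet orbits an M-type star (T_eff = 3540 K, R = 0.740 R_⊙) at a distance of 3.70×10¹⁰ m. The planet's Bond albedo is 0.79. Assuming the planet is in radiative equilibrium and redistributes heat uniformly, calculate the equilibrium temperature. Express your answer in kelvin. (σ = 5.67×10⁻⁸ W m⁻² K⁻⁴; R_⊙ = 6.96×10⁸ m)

T_eq ≈ 200 K

R_⋆ = 0.740 × 6.96×10⁸ = 5.15×10⁸ m.
L = 4πR_⋆²σT_⋆⁴ = 4π(5.15×10⁸)² × 5.67×10⁻⁸ × (3540)⁴ = 2.97×10²⁵ W.
S = L/(4πd²) = 1730 W m⁻².
Energy balance: absorbed = emitted ⇒ πR²·S(1−A) = 4πR²·σT_eq⁴, so T_eq⁴ = S(1−A)/(4σ).
T_eq = [1730 × 0.21 / (4 × 5.67×10⁻⁸)]^(1/4) = (1.60×10⁹)^(1/4) = 200 K.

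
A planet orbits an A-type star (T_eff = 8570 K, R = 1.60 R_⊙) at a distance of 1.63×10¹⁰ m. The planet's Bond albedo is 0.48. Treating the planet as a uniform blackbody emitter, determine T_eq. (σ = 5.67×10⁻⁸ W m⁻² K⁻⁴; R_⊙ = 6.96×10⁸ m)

T_eq ≈ 1350 K

R_⋆ = 1.60 × 6.96×10⁸ = 1.11×10⁹ m.
L = 4πR_⋆²σT_⋆⁴ = 4π(1.11×10⁹)² × 5.67×10⁻⁸ × (8570)⁴ = 4.77×10²⁷ W.
S = L/(4πd²) = 1.43×10⁶ W m⁻².
Energy balance: absorbed = emitted ⇒ πR²·S(1−A) = 4πR²·σT_eq⁴, so T_eq⁴ = S(1−A)/(4σ).
T_eq = [1.43×10⁶ × 0.52 / (4 × 5.67×10⁻⁸)]^(1/4) = (3.27×10¹²)^(1/4) = 1350 K.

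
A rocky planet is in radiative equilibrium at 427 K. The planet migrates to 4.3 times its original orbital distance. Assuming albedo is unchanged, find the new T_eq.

T_eq ∝ L^(1/4) · d^(−1/2).
T′ = 427 / 4.3^(1/2) = 206 K.

T_eq ≈ 206 K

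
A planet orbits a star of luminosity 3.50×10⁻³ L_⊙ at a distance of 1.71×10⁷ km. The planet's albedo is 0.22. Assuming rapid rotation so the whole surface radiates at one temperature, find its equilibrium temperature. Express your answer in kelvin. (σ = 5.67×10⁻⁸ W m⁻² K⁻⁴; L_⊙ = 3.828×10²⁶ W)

d = 1.71×10⁷ km = 1.71×10¹⁰ m.
L = 3.50×10⁻³ × 3.828×10²⁶ = 1.34×10²⁴ W.
Flux: S = L/(4πd²) = 1.34×10²⁴/(4π×(1.71×10¹⁰)²) = 365 W m⁻².
Energy balance: absorbed = emitted ⇒ πR²·S(1−A) = 4πR²·σT_eq⁴, so T_eq⁴ = S(1−A)/(4σ).
T_eq = [365 × 0.78 / (4 × 5.67×10⁻⁸)]^(1/4) = (1.25×10⁹)^(1/4) = 188 K.

T_eq ≈ 188 K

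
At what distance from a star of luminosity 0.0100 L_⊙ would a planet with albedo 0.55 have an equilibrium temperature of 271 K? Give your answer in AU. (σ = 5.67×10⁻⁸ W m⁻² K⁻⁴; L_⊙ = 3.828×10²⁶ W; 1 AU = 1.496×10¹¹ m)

d ≈ 0.0708 AU

L = 0.0100 × 3.828×10²⁶ = 3.83×10²⁴ W.
From T_eq⁴ = L(1−A)/(16πσd²): d = √[L(1−A)/(16πσT_eq⁴)].
d = √[3.83×10²⁴ × 0.45 / (16π × 5.67×10⁻⁸ × (271)⁴)] = 1.06×10¹⁰ m = 0.0708 AU.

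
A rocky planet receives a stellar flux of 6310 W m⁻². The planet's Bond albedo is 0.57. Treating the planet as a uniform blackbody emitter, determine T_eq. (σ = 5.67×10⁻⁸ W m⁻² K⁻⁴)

Energy balance: absorbed = emitted ⇒ πR²·S(1−A) = 4πR²·σT_eq⁴, so T_eq⁴ = S(1−A)/(4σ).
T_eq = [6310 × 0.43 / (4 × 5.67×10⁻⁸)]^(1/4) = (1.20×10¹⁰)^(1/4) = 331 K.

T_eq ≈ 331 K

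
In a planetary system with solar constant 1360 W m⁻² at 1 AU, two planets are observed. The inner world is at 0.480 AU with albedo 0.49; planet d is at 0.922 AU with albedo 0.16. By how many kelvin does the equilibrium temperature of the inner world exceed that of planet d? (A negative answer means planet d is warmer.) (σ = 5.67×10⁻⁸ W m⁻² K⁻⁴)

ΔT ≈ 62.0 K

T_eq = [S₀(1−A)/(4σd²)]^(1/4), so T ∝ (1−A)^(1/4) / √d.
T₁ = [1360×0.51/(4×5.67×10⁻⁸×0.480²)]^(1/4) = 339.43 K.
T₂ = [1360×0.84/(4×5.67×10⁻⁸×0.922²)]^(1/4) = 277.45 K.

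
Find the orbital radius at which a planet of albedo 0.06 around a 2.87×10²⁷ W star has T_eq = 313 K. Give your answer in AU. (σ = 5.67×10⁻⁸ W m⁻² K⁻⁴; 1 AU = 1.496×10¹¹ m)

From T_eq⁴ = L(1−A)/(16πσd²): d = √[L(1−A)/(16πσT_eq⁴)].
d = √[2.87×10²⁷ × 0.94 / (16π × 5.67×10⁻⁸ × (313)⁴)] = 3.14×10¹¹ m = 2.10 AU.

d ≈ 2.10 AU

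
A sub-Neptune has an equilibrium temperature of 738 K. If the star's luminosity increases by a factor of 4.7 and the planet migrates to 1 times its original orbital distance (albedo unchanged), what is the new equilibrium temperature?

T_eq ∝ L^(1/4) · d^(−1/2).
T′ = 738 × 4.7^(1/4) / 1^(1/2) = 1090 K.

T_eq ≈ 1090 K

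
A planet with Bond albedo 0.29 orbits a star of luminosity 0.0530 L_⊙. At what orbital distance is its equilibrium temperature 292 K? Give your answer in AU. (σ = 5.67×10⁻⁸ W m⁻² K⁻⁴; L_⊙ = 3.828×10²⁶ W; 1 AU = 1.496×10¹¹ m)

d ≈ 0.176 AU

L = 0.0530 × 3.828×10²⁶ = 2.03×10²⁵ W.
From T_eq⁴ = L(1−A)/(16πσd²): d = √[L(1−A)/(16πσT_eq⁴)].
d = √[2.03×10²⁵ × 0.71 / (16π × 5.67×10⁻⁸ × (292)⁴)] = 2.64×10¹⁰ m = 0.176 AU.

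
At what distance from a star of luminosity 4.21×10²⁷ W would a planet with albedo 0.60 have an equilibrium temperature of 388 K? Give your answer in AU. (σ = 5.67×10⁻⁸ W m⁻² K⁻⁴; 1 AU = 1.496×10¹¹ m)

From T_eq⁴ = L(1−A)/(16πσd²): d = √[L(1−A)/(16πσT_eq⁴)].
d = √[4.21×10²⁷ × 0.40 / (16π × 5.67×10⁻⁸ × (388)⁴)] = 1.61×10¹¹ m = 1.08 AU.

d ≈ 1.08 AU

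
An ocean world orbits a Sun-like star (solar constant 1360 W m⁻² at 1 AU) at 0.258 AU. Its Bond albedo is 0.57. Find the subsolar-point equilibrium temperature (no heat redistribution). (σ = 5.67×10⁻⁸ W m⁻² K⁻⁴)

T_ss ≈ 627 K

Flux at 0.258 AU: S = 1360/0.258² = 2.04×10⁴ W m⁻².
At the subsolar point the surface absorbs S(1−A) and emits σT⁴ per unit area — no factor of 4, since only the local patch is in balance.
T = [2.04×10⁴ × 0.43 / 5.67×10⁻⁸]^(1/4) = (1.55×10¹¹)^(1/4) = 627 K.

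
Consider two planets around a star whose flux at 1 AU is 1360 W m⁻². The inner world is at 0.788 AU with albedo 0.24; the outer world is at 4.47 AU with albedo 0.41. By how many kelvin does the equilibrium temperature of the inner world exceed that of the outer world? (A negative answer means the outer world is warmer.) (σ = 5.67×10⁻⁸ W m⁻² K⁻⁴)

ΔT ≈ 177.3 K

T_eq = [S₀(1−A)/(4σd²)]^(1/4), so T ∝ (1−A)^(1/4) / √d.
T₁ = [1360×0.76/(4×5.67×10⁻⁸×0.788²)]^(1/4) = 292.69 K.
T₂ = [1360×0.59/(4×5.67×10⁻⁸×4.47²)]^(1/4) = 115.35 K.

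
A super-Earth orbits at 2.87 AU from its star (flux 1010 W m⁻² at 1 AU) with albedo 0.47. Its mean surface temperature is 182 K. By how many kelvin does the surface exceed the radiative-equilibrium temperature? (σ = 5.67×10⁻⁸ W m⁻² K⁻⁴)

S = 1010/2.87² = 122.6 W m⁻².
T_eq = [S(1−A)/(4σ)]^(1/4) = [122.6×0.53/(4×5.67×10⁻⁸)]^(1/4) = 130.1 K.
ΔT = T_surf − T_eq = 182 − 130.1.

ΔT ≈ 51.9 K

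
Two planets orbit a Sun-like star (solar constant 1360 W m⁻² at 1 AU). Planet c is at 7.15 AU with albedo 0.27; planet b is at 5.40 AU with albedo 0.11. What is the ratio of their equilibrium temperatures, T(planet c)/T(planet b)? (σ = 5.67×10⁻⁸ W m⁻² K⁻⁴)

T_eq = [S₀(1−A)/(4σd²)]^(1/4), so T ∝ (1−A)^(1/4) / √d.
T₁ = [1360×0.73/(4×5.67×10⁻⁸×7.15²)]^(1/4) = 96.19 K.
T₂ = [1360×0.89/(4×5.67×10⁻⁸×5.40²)]^(1/4) = 116.31 K.

T₁/T₂ ≈ 0.827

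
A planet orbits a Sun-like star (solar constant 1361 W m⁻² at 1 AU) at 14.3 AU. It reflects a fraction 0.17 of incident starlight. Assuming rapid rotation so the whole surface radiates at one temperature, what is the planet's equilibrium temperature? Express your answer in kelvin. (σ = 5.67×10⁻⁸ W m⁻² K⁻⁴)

Flux at 14.3 AU: S = 1361/14.3² = 6.66 W m⁻².
Energy balance: absorbed = emitted ⇒ πR²·S(1−A) = 4πR²·σT_eq⁴, so T_eq⁴ = S(1−A)/(4σ).
T_eq = [6.66 × 0.83 / (4 × 5.67×10⁻⁸)]^(1/4) = (2.44×10⁷)^(1/4) = 70.3 K.

T_eq ≈ 70.3 K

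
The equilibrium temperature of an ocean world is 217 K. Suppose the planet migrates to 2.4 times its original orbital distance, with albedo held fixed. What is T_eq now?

T_eq ≈ 140 K

T_eq ∝ L^(1/4) · d^(−1/2).
T′ = 217 / 2.4^(1/2) = 140 K.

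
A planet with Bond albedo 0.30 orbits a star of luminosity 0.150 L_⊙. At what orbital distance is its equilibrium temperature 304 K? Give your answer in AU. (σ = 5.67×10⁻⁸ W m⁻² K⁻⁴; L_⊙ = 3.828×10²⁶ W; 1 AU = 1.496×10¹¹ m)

d ≈ 0.272 AU

L = 0.150 × 3.828×10²⁶ = 5.74×10²⁵ W.
From T_eq⁴ = L(1−A)/(16πσd²): d = √[L(1−A)/(16πσT_eq⁴)].
d = √[5.74×10²⁵ × 0.70 / (16π × 5.67×10⁻⁸ × (304)⁴)] = 4.06×10¹⁰ m = 0.272 AU.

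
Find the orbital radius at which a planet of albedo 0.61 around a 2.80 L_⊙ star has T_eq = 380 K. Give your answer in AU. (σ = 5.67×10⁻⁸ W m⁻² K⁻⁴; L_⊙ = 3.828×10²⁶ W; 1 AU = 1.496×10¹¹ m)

d ≈ 0.561 AU

L = 2.80 × 3.828×10²⁶ = 1.07×10²⁷ W.
From T_eq⁴ = L(1−A)/(16πσd²): d = √[L(1−A)/(16πσT_eq⁴)].
d = √[1.07×10²⁷ × 0.39 / (16π × 5.67×10⁻⁸ × (380)⁴)] = 8.39×10¹⁰ m = 0.561 AU.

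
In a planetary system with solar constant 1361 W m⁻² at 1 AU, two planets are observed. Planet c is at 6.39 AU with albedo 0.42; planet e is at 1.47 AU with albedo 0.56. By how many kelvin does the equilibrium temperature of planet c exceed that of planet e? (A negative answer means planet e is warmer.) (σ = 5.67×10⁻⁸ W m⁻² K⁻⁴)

ΔT ≈ -90.9 K

T_eq = [S₀(1−A)/(4σd²)]^(1/4), so T ∝ (1−A)^(1/4) / √d.
T₁ = [1361×0.58/(4×5.67×10⁻⁸×6.39²)]^(1/4) = 96.09 K.
T₂ = [1361×0.44/(4×5.67×10⁻⁸×1.47²)]^(1/4) = 186.96 K.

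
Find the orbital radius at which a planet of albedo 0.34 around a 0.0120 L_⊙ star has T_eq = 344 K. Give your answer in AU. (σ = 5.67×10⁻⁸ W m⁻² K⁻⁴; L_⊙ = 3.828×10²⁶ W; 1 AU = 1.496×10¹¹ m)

d ≈ 0.0583 AU

L = 0.0120 × 3.828×10²⁶ = 4.59×10²⁴ W.
From T_eq⁴ = L(1−A)/(16πσd²): d = √[L(1−A)/(16πσT_eq⁴)].
d = √[4.59×10²⁴ × 0.66 / (16π × 5.67×10⁻⁸ × (344)⁴)] = 8.72×10⁹ m = 0.0583 AU.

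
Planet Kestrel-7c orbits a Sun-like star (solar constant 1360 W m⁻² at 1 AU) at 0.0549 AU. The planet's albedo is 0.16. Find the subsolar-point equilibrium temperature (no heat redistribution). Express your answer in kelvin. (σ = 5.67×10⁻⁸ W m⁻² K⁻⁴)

Flux at 0.0549 AU: S = 1360/0.0549² = 4.51×10⁵ W m⁻².
At the subsolar point the surface absorbs S(1−A) and emits σT⁴ per unit area — no factor of 4, since only the local patch is in balance.
T = [4.51×10⁵ × 0.84 / 5.67×10⁻⁸]^(1/4) = (6.68×10¹²)^(1/4) = 1610 K.

T_ss ≈ 1610 K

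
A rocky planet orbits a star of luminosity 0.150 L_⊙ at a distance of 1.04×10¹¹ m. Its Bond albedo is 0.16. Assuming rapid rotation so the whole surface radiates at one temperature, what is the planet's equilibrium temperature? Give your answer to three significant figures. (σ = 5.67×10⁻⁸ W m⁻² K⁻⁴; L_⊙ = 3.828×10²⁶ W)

T_eq ≈ 199 K

L = 0.150 × 3.828×10²⁶ = 5.74×10²⁵ W.
Flux: S = L/(4πd²) = 5.74×10²⁵/(4π×(1.04×10¹¹)²) = 422 W m⁻².
Energy balance: absorbed = emitted ⇒ πR²·S(1−A) = 4πR²·σT_eq⁴, so T_eq⁴ = S(1−A)/(4σ).
T_eq = [422 × 0.84 / (4 × 5.67×10⁻⁸)]^(1/4) = (1.56×10⁹)^(1/4) = 199 K.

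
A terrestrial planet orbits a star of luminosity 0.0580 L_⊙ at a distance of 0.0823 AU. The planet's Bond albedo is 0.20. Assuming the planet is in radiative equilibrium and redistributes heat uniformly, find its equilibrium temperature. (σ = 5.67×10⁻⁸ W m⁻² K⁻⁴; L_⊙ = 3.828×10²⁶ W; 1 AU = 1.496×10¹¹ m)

T_eq ≈ 450 K

d = 0.0823 AU = 1.23×10¹⁰ m.
L = 0.0580 × 3.828×10²⁶ = 2.22×10²⁵ W.
Flux: S = L/(4πd²) = 2.22×10²⁵/(4π×(1.23×10¹⁰)²) = 1.17×10⁴ W m⁻².
Energy balance: absorbed = emitted ⇒ πR²·S(1−A) = 4πR²·σT_eq⁴, so T_eq⁴ = S(1−A)/(4σ).
T_eq = [1.17×10⁴ × 0.80 / (4 × 5.67×10⁻⁸)]^(1/4) = (4.11×10¹⁰)^(1/4) = 450 K.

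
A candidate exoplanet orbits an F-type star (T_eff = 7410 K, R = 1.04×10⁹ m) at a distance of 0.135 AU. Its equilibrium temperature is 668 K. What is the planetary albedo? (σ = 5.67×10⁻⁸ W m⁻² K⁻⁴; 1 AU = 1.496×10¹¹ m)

d = 0.135 AU = 2.02×10¹⁰ m.
L = 4πR_⋆²σT_⋆⁴ = 4π(1.04×10⁹)² × 5.67×10⁻⁸ × (7410)⁴ = 2.32×10²⁷ W.
S = L/(4πd²) = 4.53×10⁵ W m⁻².
From T_eq⁴ = S(1−A)/(4σ): 1−A = 4σT_eq⁴/S.
1−A = 4 × 5.67×10⁻⁸ × (668)⁴ / 4.53×10⁵ = 0.100.

A ≈ 0.90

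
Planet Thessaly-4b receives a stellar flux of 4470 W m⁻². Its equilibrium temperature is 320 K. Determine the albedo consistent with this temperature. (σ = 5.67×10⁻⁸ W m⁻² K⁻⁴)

From T_eq⁴ = S(1−A)/(4σ): 1−A = 4σT_eq⁴/S.
1−A = 4 × 5.67×10⁻⁸ × (320)⁴ / 4470 = 0.532.

A ≈ 0.47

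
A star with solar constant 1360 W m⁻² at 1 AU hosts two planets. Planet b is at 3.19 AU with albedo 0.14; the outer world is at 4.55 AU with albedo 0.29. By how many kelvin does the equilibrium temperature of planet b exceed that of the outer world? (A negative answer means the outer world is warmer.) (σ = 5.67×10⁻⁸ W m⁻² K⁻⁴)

ΔT ≈ 30.3 K

T_eq = [S₀(1−A)/(4σd²)]^(1/4), so T ∝ (1−A)^(1/4) / √d.
T₁ = [1360×0.86/(4×5.67×10⁻⁸×3.19²)]^(1/4) = 150.04 K.
T₂ = [1360×0.71/(4×5.67×10⁻⁸×4.55²)]^(1/4) = 119.75 K.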